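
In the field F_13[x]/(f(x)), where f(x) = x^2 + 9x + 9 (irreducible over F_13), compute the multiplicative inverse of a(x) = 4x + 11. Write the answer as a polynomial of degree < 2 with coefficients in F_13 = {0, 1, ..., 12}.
a(x)^(-1) ≡ 4x + 12 (mod f(x))

Since f is irreducible over F_13, F_13[x]/(f) is a field and a(x) ≠ 0 has an inverse. Apply the extended Euclidean algorithm to f(x) and a(x) in F_13[x]: f(x) = (10x + 4)·a(x) + (4). The last nonzero remainder is the constant 4 = gcd(f, a) in F_13. Back-substituting through the division chain expresses 4 = s(x)·a(x) + t(x)·f(x) with s(x) ≡ 3x + 9 (mod f), so (3x + 9)·a(x) ≡ 4 (mod f). Multiplying by 4^(-1) ≡ 10 in F_13 gives a(x)^(-1) ≡ 10·(3x + 9) ≡ 4x + 12 (mod f). Check: (4x + 11)·(4x + 12) = 3x^2 + x + 2 ≡ 1 (mod x^2 + 9x + 9).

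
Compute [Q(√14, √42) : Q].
[Q(√14, √42) : Q] = 4

[Q(√14):Q] = 2 (min poly x^2 - 14, irreducible since 14 is squarefree > 1). For the top step, suppose √42 ∈ Q(√14), say √42 = c + d√14 with c, d ∈ Q. Squaring: 42 = c^2 + 14d^2 + 2cd√14. Since √14 ∉ Q this forces 2cd = 0. If d = 0 then √42 = c ∈ Q, contradicting 42 squarefree > 1. If c = 0 then 42 = 14d^2, so 14·42 = (14d)^2 is a perfect square in Q — but 14·42 = 588 is not a perfect square (since 14 and 42 are distinct squarefree integers). Contradiction. Hence √42 ∉ Q(√14), so x^2 - 42 stays irreducible over Q(√14) and [Q(√14, √42) : Q(√14)] = 2. By the tower law, [Q(√14, √42) : Q] = 2 · 2 = 4.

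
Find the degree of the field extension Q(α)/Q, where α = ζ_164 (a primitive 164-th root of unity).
[Q(α):Q] = 80

The minimal polynomial of ζ_164 over Q is the 164-th cyclotomic polynomial Φ_164(x), which is irreducible over Q and has degree φ(164) = 80. Hence [Q(α):Q] = φ(164) = 80.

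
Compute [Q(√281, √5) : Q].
[Q(√281, √5) : Q] = 4

[Q(√281):Q] = 2 (min poly x^2 - 281, irreducible since 281 is squarefree > 1). For the top step, suppose √5 ∈ Q(√281), say √5 = c + d√281 with c, d ∈ Q. Squaring: 5 = c^2 + 281d^2 + 2cd√281. Since √281 ∉ Q this forces 2cd = 0. If d = 0 then √5 = c ∈ Q, contradicting 5 squarefree > 1. If c = 0 then 5 = 281d^2, so 281·5 = (281d)^2 is a perfect square in Q — but 281·5 = 1405 is not a perfect square (since 281 and 5 are distinct squarefree integers). Contradiction. Hence √5 ∉ Q(√281), so x^2 - 5 stays irreducible over Q(√281) and [Q(√281, √5) : Q(√281)] = 2. By the tower law, [Q(√281, √5) : Q] = 2 · 2 = 4.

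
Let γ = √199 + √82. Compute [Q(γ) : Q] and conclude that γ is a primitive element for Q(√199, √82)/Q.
[Q(γ) : Q] = 4 (equivalently, Q(γ) = Q(√199, √82))

Obviously Q(γ) ⊆ Q(√199, √82), and [Q(√199, √82):Q] = 4 (since 199, 82 are distinct squarefree integers > 1 with 16318 not a perfect square). To show equality we compute the minimal polynomial of γ. From γ = √199 + √82: γ^2 = 199 + 2√(16318) + 82 = 281 + 2√(16318), so γ^2 - 281 = 2√(16318); squaring, (γ^2 - 281)^2 = 4·16318, i.e. γ^4 - 562γ^2 + 78961 - 65272 = 0, i.e. γ^4 - 562γ^2 + 13689 = 0. So γ is a root of x^4 - 562x^2 + 13689. This polynomial is irreducible over Q: it has no rational root (each ±√199 ± √82 is irrational), and any factorization into two quadratics over Q would force √(16318) ∈ Q (pairing opposite roots) or √199, √82 ∈ Q (other pairings), all impossible. Hence [Q(γ):Q] = 4 = [Q(√199, √82):Q], so Q(γ) = Q(√199, √82).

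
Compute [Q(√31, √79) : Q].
[Q(√31, √79) : Q] = 4

[Q(√31):Q] = 2 (min poly x^2 - 31, irreducible since 31 is squarefree > 1). For the top step, suppose √79 ∈ Q(√31), say √79 = c + d√31 with c, d ∈ Q. Squaring: 79 = c^2 + 31d^2 + 2cd√31. Since √31 ∉ Q this forces 2cd = 0. If d = 0 then √79 = c ∈ Q, contradicting 79 squarefree > 1. If c = 0 then 79 = 31d^2, so 31·79 = (31d)^2 is a perfect square in Q — but 31·79 = 2449 is not a perfect square (since 31 and 79 are distinct squarefree integers). Contradiction. Hence √79 ∉ Q(√31), so x^2 - 79 stays irreducible over Q(√31) and [Q(√31, √79) : Q(√31)] = 2. By the tower law, [Q(√31, √79) : Q] = 2 · 2 = 4.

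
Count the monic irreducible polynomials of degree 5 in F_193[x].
There are 53557036800 monic irreducible polynomials of degree 5 over F_193

Each element of F_{193^5} that lies in no proper subfield is a root of exactly one monic irreducible of degree 5 over F_193, and each such polynomial has 5 distinct roots in F_{193^5}. By Möbius inversion the count is N_193(5) = (1/5) Σ_{d|5} μ(5/d) · 193^d = (1/5)(μ(5)·193^1 + μ(1)·193^5) = 267785184000/5 = 53557036800.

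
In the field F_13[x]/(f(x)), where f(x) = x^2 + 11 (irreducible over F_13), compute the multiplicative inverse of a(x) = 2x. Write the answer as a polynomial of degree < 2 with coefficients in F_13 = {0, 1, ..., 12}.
a(x)^(-1) ≡ 10x (mod f(x))

Since f is irreducible over F_13, F_13[x]/(f) is a field and a(x) ≠ 0 has an inverse. Apply the extended Euclidean algorithm to f(x) and a(x) in F_13[x]: f(x) = (7x)·a(x) + (11). The last nonzero remainder is the constant 11 = gcd(f, a) in F_13. Back-substituting through the division chain expresses 11 = s(x)·a(x) + t(x)·f(x) with s(x) ≡ 6x (mod f), so (6x)·a(x) ≡ 11 (mod f). Multiplying by 11^(-1) ≡ 6 in F_13 gives a(x)^(-1) ≡ 6·(6x) ≡ 10x (mod f). Check: (2x)·(10x) = 7x^2 ≡ 1 (mod x^2 + 11).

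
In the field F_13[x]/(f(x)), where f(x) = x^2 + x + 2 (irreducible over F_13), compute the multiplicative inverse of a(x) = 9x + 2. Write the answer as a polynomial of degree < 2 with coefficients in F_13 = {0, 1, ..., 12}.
a(x)^(-1) ≡ 6x + 9 (mod f(x))

Since f is irreducible over F_13, F_13[x]/(f) is a field and a(x) ≠ 0 has an inverse. Apply the extended Euclidean algorithm to f(x) and a(x) in F_13[x]: f(x) = (3x + 11)·a(x) + (6). The last nonzero remainder is the constant 6 = gcd(f, a) in F_13. Back-substituting through the division chain expresses 6 = s(x)·a(x) + t(x)·f(x) with s(x) ≡ 10x + 2 (mod f), so (10x + 2)·a(x) ≡ 6 (mod f). Multiplying by 6^(-1) ≡ 11 in F_13 gives a(x)^(-1) ≡ 11·(10x + 2) ≡ 6x + 9 (mod f). Check: (9x + 2)·(6x + 9) = 2x^2 + 2x + 5 ≡ 1 (mod x^2 + x + 2).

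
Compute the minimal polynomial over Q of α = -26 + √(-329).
m_α(x) = x^2 + 52x + 1005

From α + 26 = √(-329), squaring gives (α + 26)^2 = -329, i.e. α^2 + 52α + 676 = -329, so α^2 + 52α + 1005 = 0. The discriminant of x^2 + 52x + 1005 is (52)^2 - 4·(1005) = 2704 - 4020 = -1316, and 4·(-329) is not a perfect square in Q since -329 is squarefree and ≠ 1. Hence x^2 + 52x + 1005 is irreducible over Q and is the minimal polynomial of α.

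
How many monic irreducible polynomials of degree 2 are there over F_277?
There are 38226 monic irreducible polynomials of degree 2 over F_277

Each element of F_{277^2} that lies in no proper subfield is a root of exactly one monic irreducible of degree 2 over F_277, and each such polynomial has 2 distinct roots in F_{277^2}. By Möbius inversion the count is N_277(2) = (1/2) Σ_{d|2} μ(2/d) · 277^d = (1/2)(μ(2)·277^1 + μ(1)·277^2) = 76452/2 = 38226.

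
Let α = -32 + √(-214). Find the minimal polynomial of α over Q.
m_α(x) = x^2 + 64x + 1238

From α + 32 = √(-214), squaring gives (α + 32)^2 = -214, i.e. α^2 + 64α + 1024 = -214, so α^2 + 64α + 1238 = 0. The discriminant of x^2 + 64x + 1238 is (64)^2 - 4·(1238) = 4096 - 4952 = -856, and 4·(-214) is not a perfect square in Q since -214 is squarefree and ≠ 1. Hence x^2 + 64x + 1238 is irreducible over Q and is the minimal polynomial of α.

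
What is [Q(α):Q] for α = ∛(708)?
[Q(α):Q] = 3

The minimal polynomial of α is x^3 - 708, irreducible over Q since 708 is not a perfect cube (so x^3 - 708 has no rational root). Hence [Q(α):Q] = deg(m_α) = 3.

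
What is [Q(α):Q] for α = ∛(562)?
[Q(α):Q] = 3

The minimal polynomial of α is x^3 - 562, irreducible over Q since 562 is not a perfect cube (so x^3 - 562 has no rational root). Hence [Q(α):Q] = deg(m_α) = 3.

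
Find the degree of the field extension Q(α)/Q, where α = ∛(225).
[Q(α):Q] = 3

The minimal polynomial of α is x^3 - 225, irreducible over Q since 225 is not a perfect cube (so x^3 - 225 has no rational root). Hence [Q(α):Q] = deg(m_α) = 3.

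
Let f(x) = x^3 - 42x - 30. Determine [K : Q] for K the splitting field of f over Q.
[K : Q] = 6

By the rational root test, any rational root of the monic integer polynomial f(x) = x^3 - 42x - 30 must be an integer dividing the constant term -30, i.e. one of ±{1, 2, 3, 5, 6, 10, 15, 30}. Evaluating: f(1) = -71, f(-1) = 11, f(2) = -106, f(-2) = 46, f(3) = -129, f(-3) = 69, f(5) = -115, f(-5) = 55, f(6) = -66, f(-6) = 6, f(10) = 550, f(-10) = -610, f(15) = 2715, f(-15) = -2775, f(30) = 25710, f(-30) = -25770; none is 0, so f has no rational root and is therefore irreducible over Q (a cubic with no linear factor over a field is irreducible). For an irreducible cubic, the Galois group is A_3 or S_3 according as the discriminant disc(f) = -4a^3 - 27b^2 = -4·(-42)^3 - 27·(-30)^2 = 272052 is or is not a square in Q. Here disc(f) = 272052 is not a perfect square in Q, so the Galois group of f over Q is not contained in A_3 and must be all of S_3. The splitting field has degree |S_3| = 6 over Q, so [K : Q] = 6.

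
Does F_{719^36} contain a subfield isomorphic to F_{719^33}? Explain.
No: F_{719^33} is not a subfield of F_{719^36}

F_{p^m} embeds in F_{p^n} iff m | n. Here 33 ∤ 36 (since 36 = 1·33 + 3 with remainder 3 ≠ 0), so F_{719^33} is not a subfield of F_{719^36}. Equivalently: if it were, the tower law would give 33 = [F_{719^33}:F_719] dividing [F_{719^36}:F_719] = 36, contradiction.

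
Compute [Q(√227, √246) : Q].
[Q(√227, √246) : Q] = 4

[Q(√227):Q] = 2 (min poly x^2 - 227, irreducible since 227 is squarefree > 1). For the top step, suppose √246 ∈ Q(√227), say √246 = c + d√227 with c, d ∈ Q. Squaring: 246 = c^2 + 227d^2 + 2cd√227. Since √227 ∉ Q this forces 2cd = 0. If d = 0 then √246 = c ∈ Q, contradicting 246 squarefree > 1. If c = 0 then 246 = 227d^2, so 227·246 = (227d)^2 is a perfect square in Q — but 227·246 = 55842 is not a perfect square (since 227 and 246 are distinct squarefree integers). Contradiction. Hence √246 ∉ Q(√227), so x^2 - 246 stays irreducible over Q(√227) and [Q(√227, √246) : Q(√227)] = 2. By the tower law, [Q(√227, √246) : Q] = 2 · 2 = 4.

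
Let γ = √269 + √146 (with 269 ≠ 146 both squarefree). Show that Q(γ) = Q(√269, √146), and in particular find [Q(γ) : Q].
[Q(γ) : Q] = 4 (equivalently, Q(γ) = Q(√269, √146))

Obviously Q(γ) ⊆ Q(√269, √146), and [Q(√269, √146):Q] = 4 (since 269, 146 are distinct squarefree integers > 1 with 39274 not a perfect square). To show equality we compute the minimal polynomial of γ. From γ = √269 + √146: γ^2 = 269 + 2√(39274) + 146 = 415 + 2√(39274), so γ^2 - 415 = 2√(39274); squaring, (γ^2 - 415)^2 = 4·39274, i.e. γ^4 - 830γ^2 + 172225 - 157096 = 0, i.e. γ^4 - 830γ^2 + 15129 = 0. So γ is a root of x^4 - 830x^2 + 15129. This polynomial is irreducible over Q: it has no rational root (each ±√269 ± √146 is irrational), and any factorization into two quadratics over Q would force √(39274) ∈ Q (pairing opposite roots) or √269, √146 ∈ Q (other pairings), all impossible. Hence [Q(γ):Q] = 4 = [Q(√269, √146):Q], so Q(γ) = Q(√269, √146).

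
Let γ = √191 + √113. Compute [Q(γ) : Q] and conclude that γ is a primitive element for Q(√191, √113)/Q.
[Q(γ) : Q] = 4 (equivalently, Q(γ) = Q(√191, √113))

Obviously Q(γ) ⊆ Q(√191, √113), and [Q(√191, √113):Q] = 4 (since 191, 113 are distinct squarefree integers > 1 with 21583 not a perfect square). To show equality we compute the minimal polynomial of γ. From γ = √191 + √113: γ^2 = 191 + 2√(21583) + 113 = 304 + 2√(21583), so γ^2 - 304 = 2√(21583); squaring, (γ^2 - 304)^2 = 4·21583, i.e. γ^4 - 608γ^2 + 92416 - 86332 = 0, i.e. γ^4 - 608γ^2 + 6084 = 0. So γ is a root of x^4 - 608x^2 + 6084. This polynomial is irreducible over Q: it has no rational root (each ±√191 ± √113 is irrational), and any factorization into two quadratics over Q would force √(21583) ∈ Q (pairing opposite roots) or √191, √113 ∈ Q (other pairings), all impossible. Hence [Q(γ):Q] = 4 = [Q(√191, √113):Q], so Q(γ) = Q(√191, √113).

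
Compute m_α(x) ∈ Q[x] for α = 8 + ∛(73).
m_α(x) = x^3 - 24x^2 + 192x - 585

Set β = α - 8 = ∛(73), so β^3 = 73. Then (α - 8)^3 - 73 = 0, i.e. α is a root of g(x) = (x - 8)^3 - 73 = x^3 - 24x^2 + 192x - 585. Since g(x) = h(x - 8) where h(x) = x^3 - 73, and h is irreducible over Q (because 73 is not a perfect cube, so h has no rational root, and a monic cubic with no rational root is irreducible), g is also irreducible (irreducibility is preserved under the substitution x → x - 8). Hence m_α(x) = x^3 - 24x^2 + 192x - 585.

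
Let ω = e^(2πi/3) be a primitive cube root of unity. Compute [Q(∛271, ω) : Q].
[Q(∛271, ω) : Q] = 6

[Q(∛271):Q] = 3 (min poly x^3 - 271, irreducible since 271 is not a perfect cube). [Q(ω):Q] = 2 (min poly x^2 + x + 1). Since Q(∛271) ⊂ R and ω ∉ R, we have ω ∉ Q(∛271), so x^2 + x + 1 remains irreducible over Q(∛271) and [Q(∛271, ω) : Q(∛271)] = 2. By the tower law, [Q(∛271, ω) : Q] = 3 · 2 = 6. (In fact Q(∛271, ω) is the splitting field of x^3 - 271 over Q.)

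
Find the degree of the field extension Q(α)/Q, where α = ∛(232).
[Q(α):Q] = 3

The minimal polynomial of α is x^3 - 232, irreducible over Q since 232 is not a perfect cube (so x^3 - 232 has no rational root). Hence [Q(α):Q] = deg(m_α) = 3.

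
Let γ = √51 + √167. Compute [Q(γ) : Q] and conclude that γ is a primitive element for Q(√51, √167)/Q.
[Q(γ) : Q] = 4 (equivalently, Q(γ) = Q(√51, √167))

Obviously Q(γ) ⊆ Q(√51, √167), and [Q(√51, √167):Q] = 4 (since 51, 167 are distinct squarefree integers > 1 with 8517 not a perfect square). To show equality we compute the minimal polynomial of γ. From γ = √51 + √167: γ^2 = 51 + 2√(8517) + 167 = 218 + 2√(8517), so γ^2 - 218 = 2√(8517); squaring, (γ^2 - 218)^2 = 4·8517, i.e. γ^4 - 436γ^2 + 47524 - 34068 = 0, i.e. γ^4 - 436γ^2 + 13456 = 0. So γ is a root of x^4 - 436x^2 + 13456. This polynomial is irreducible over Q: it has no rational root (each ±√51 ± √167 is irrational), and any factorization into two quadratics over Q would force √(8517) ∈ Q (pairing opposite roots) or √51, √167 ∈ Q (other pairings), all impossible. Hence [Q(γ):Q] = 4 = [Q(√51, √167):Q], so Q(γ) = Q(√51, √167).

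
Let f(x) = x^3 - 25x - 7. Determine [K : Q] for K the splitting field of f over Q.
[K : Q] = 6

By the rational root test, any rational root of the monic integer polynomial f(x) = x^3 - 25x - 7 must be an integer dividing the constant term -7, i.e. one of ±{1, 7}. Evaluating: f(1) = -31, f(-1) = 17, f(7) = 161, f(-7) = -175; none is 0, so f has no rational root and is therefore irreducible over Q (a cubic with no linear factor over a field is irreducible). For an irreducible cubic, the Galois group is A_3 or S_3 according as the discriminant disc(f) = -4a^3 - 27b^2 = -4·(-25)^3 - 27·(-7)^2 = 61177 is or is not a square in Q. Here disc(f) = 61177 is not a perfect square in Q, so the Galois group of f over Q is not contained in A_3 and must be all of S_3. The splitting field has degree |S_3| = 6 over Q, so [K : Q] = 6.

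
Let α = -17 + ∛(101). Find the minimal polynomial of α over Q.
m_α(x) = x^3 + 51x^2 + 867x + 4812

Set β = α + 17 = ∛(101), so β^3 = 101. Then (α + 17)^3 - 101 = 0, i.e. α is a root of g(x) = (x + 17)^3 - 101 = x^3 + 51x^2 + 867x + 4812. Since g(x) = h(x + 17) where h(x) = x^3 - 101, and h is irreducible over Q (because 101 is not a perfect cube, so h has no rational root, and a monic cubic with no rational root is irreducible), g is also irreducible (irreducibility is preserved under the substitution x → x + 17). Hence m_α(x) = x^3 + 51x^2 + 867x + 4812.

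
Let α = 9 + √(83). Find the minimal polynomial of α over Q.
m_α(x) = x^2 - 18x - 2

From α - 9 = √(83), squaring gives (α - 9)^2 = 83, i.e. α^2 - 18α + 81 = 83, so α^2 - 18α - 2 = 0. The discriminant of x^2 - 18x - 2 is (-18)^2 - 4·(-2) = 324 + 8 = 332, and 4·(83) is not a perfect square in Q since 83 is squarefree and ≠ 1. Hence x^2 - 18x - 2 is irreducible over Q and is the minimal polynomial of α.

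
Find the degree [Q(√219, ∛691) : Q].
[Q(√219, ∛691) : Q] = 6

Let L = Q(√219, ∛691). Since Q(√219) ⊂ L and [Q(√219):Q] = 2, the tower law gives 2 | [L:Q]. Likewise Q(∛691) ⊂ L with [Q(∛691):Q] = 3 (because 691 is not a perfect cube), so 3 | [L:Q]. As gcd(2,3) = 1, [L:Q] is divisible by 6. Conversely L is generated over Q by √219 and ∛691, so [L:Q] ≤ 2·3 = 6. Therefore [Q(√219, ∛691) : Q] = 6.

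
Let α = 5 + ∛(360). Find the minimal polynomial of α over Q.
m_α(x) = x^3 - 15x^2 + 75x - 485

Set β = α - 5 = ∛(360), so β^3 = 360. Then (α - 5)^3 - 360 = 0, i.e. α is a root of g(x) = (x - 5)^3 - 360 = x^3 - 15x^2 + 75x - 485. Since g(x) = h(x - 5) where h(x) = x^3 - 360, and h is irreducible over Q (because 360 is not a perfect cube, so h has no rational root, and a monic cubic with no rational root is irreducible), g is also irreducible (irreducibility is preserved under the substitution x → x - 5). Hence m_α(x) = x^3 - 15x^2 + 75x - 485.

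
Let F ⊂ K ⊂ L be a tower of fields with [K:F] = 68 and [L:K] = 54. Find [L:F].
[L:F] = 3672

The tower law says that for any tower of field extensions F ⊂ K ⊂ L with finite degrees, [L:F] = [L:K] · [K:F]. Here this gives [L:F] = 54 · 68 = 3672.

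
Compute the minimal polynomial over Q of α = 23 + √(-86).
m_α(x) = x^2 - 46x + 615

From α - 23 = √(-86), squaring gives (α - 23)^2 = -86, i.e. α^2 - 46α + 529 = -86, so α^2 - 46α + 615 = 0. The discriminant of x^2 - 46x + 615 is (-46)^2 - 4·(615) = 2116 - 2460 = -344, and 4·(-86) is not a perfect square in Q since -86 is squarefree and ≠ 1. Hence x^2 - 46x + 615 is irreducible over Q and is the minimal polynomial of α.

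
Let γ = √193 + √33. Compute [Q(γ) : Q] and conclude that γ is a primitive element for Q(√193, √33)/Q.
[Q(γ) : Q] = 4 (equivalently, Q(γ) = Q(√193, √33))

Obviously Q(γ) ⊆ Q(√193, √33), and [Q(√193, √33):Q] = 4 (since 193, 33 are distinct squarefree integers > 1 with 6369 not a perfect square). To show equality we compute the minimal polynomial of γ. From γ = √193 + √33: γ^2 = 193 + 2√(6369) + 33 = 226 + 2√(6369), so γ^2 - 226 = 2√(6369); squaring, (γ^2 - 226)^2 = 4·6369, i.e. γ^4 - 452γ^2 + 51076 - 25476 = 0, i.e. γ^4 - 452γ^2 + 25600 = 0. So γ is a root of x^4 - 452x^2 + 25600. This polynomial is irreducible over Q: it has no rational root (each ±√193 ± √33 is irrational), and any factorization into two quadratics over Q would force √(6369) ∈ Q (pairing opposite roots) or √193, √33 ∈ Q (other pairings), all impossible. Hence [Q(γ):Q] = 4 = [Q(√193, √33):Q], so Q(γ) = Q(√193, √33).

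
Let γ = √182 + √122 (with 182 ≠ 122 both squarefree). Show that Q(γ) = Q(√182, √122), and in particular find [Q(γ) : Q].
[Q(γ) : Q] = 4 (equivalently, Q(γ) = Q(√182, √122))

Obviously Q(γ) ⊆ Q(√182, √122), and [Q(√182, √122):Q] = 4 (since 182, 122 are distinct squarefree integers > 1 with 22204 not a perfect square). To show equality we compute the minimal polynomial of γ. From γ = √182 + √122: γ^2 = 182 + 2√(22204) + 122 = 304 + 2√(22204), so γ^2 - 304 = 2√(22204); squaring, (γ^2 - 304)^2 = 4·22204, i.e. γ^4 - 608γ^2 + 92416 - 88816 = 0, i.e. γ^4 - 608γ^2 + 3600 = 0. So γ is a root of x^4 - 608x^2 + 3600. This polynomial is irreducible over Q: it has no rational root (each ±√182 ± √122 is irrational), and any factorization into two quadratics over Q would force √(22204) ∈ Q (pairing opposite roots) or √182, √122 ∈ Q (other pairings), all impossible. Hence [Q(γ):Q] = 4 = [Q(√182, √122):Q], so Q(γ) = Q(√182, √122).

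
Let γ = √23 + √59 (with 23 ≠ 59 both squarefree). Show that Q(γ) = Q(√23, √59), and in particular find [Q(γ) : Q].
[Q(γ) : Q] = 4 (equivalently, Q(γ) = Q(√23, √59))

Obviously Q(γ) ⊆ Q(√23, √59), and [Q(√23, √59):Q] = 4 (since 23, 59 are distinct squarefree integers > 1 with 1357 not a perfect square). To show equality we compute the minimal polynomial of γ. From γ = √23 + √59: γ^2 = 23 + 2√(1357) + 59 = 82 + 2√(1357), so γ^2 - 82 = 2√(1357); squaring, (γ^2 - 82)^2 = 4·1357, i.e. γ^4 - 164γ^2 + 6724 - 5428 = 0, i.e. γ^4 - 164γ^2 + 1296 = 0. So γ is a root of x^4 - 164x^2 + 1296. This polynomial is irreducible over Q: it has no rational root (each ±√23 ± √59 is irrational), and any factorization into two quadratics over Q would force √(1357) ∈ Q (pairing opposite roots) or √23, √59 ∈ Q (other pairings), all impossible. Hence [Q(γ):Q] = 4 = [Q(√23, √59):Q], so Q(γ) = Q(√23, √59).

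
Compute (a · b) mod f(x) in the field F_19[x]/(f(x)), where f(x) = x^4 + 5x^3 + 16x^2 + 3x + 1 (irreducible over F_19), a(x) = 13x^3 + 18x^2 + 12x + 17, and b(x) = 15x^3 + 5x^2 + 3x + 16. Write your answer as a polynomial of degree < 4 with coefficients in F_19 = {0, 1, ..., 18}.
a · b ≡ 3x^3 + 14x^2 + x + 16 (mod f(x))

Multiply in F_19[x]: a(x)·b(x) = (13x^3 + 18x^2 + 12x + 17)·(15x^3 + 5x^2 + 3x + 16) = 5x^6 + 12x^5 + 5x^4 + 7x^3 + 10x^2 + 15x + 6. This has degree ≥ 4, so divide by f(x) over F_19: 5x^6 + 12x^5 + 5x^4 + 7x^3 + 10x^2 + 15x + 6 = (5x^2 + 6x + 9)·(x^4 + 5x^3 + 16x^2 + 3x + 1) + (3x^3 + 14x^2 + x + 16). Hence a·b ≡ 3x^3 + 14x^2 + x + 16 (mod f). (F_19[x]/(f) is a field with 19^4 = 130321 elements since f is irreducible of degree 4.)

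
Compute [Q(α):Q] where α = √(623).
[Q(α):Q] = 2

[Q(α):Q] equals the degree of the minimal polynomial of α. Here α^2 = 623 and x^2 - 623 is irreducible (d = 623 is squarefree, ≠ 1, hence not a square), so deg(m_α) = 2. Thus [Q(α):Q] = 2.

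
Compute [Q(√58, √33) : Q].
[Q(√58, √33) : Q] = 4

[Q(√58):Q] = 2 (min poly x^2 - 58, irreducible since 58 is squarefree > 1). For the top step, suppose √33 ∈ Q(√58), say √33 = c + d√58 with c, d ∈ Q. Squaring: 33 = c^2 + 58d^2 + 2cd√58. Since √58 ∉ Q this forces 2cd = 0. If d = 0 then √33 = c ∈ Q, contradicting 33 squarefree > 1. If c = 0 then 33 = 58d^2, so 58·33 = (58d)^2 is a perfect square in Q — but 58·33 = 1914 is not a perfect square (since 58 and 33 are distinct squarefree integers). Contradiction. Hence √33 ∉ Q(√58), so x^2 - 33 stays irreducible over Q(√58) and [Q(√58, √33) : Q(√58)] = 2. By the tower law, [Q(√58, √33) : Q] = 2 · 2 = 4.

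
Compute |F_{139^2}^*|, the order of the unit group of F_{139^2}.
|F_{139^2}^*| = 19320

F_{139^2} has 139^2 = 19321 elements; its multiplicative group consists of all nonzero elements, so |F_{139^2}^*| = 19321 - 1 = 19320. (It is cyclic since any finite subgroup of the multiplicative group of a field is cyclic.)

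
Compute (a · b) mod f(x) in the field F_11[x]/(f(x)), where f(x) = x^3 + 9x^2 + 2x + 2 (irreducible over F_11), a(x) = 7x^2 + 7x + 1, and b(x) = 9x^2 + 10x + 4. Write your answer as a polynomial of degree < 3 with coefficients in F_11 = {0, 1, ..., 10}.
a · b ≡ 4x^2 + 10x + 3 (mod f(x))

Multiply in F_11[x]: a(x)·b(x) = (7x^2 + 7x + 1)·(9x^2 + 10x + 4) = 8x^4 + x^3 + 8x^2 + 5x + 4. This has degree ≥ 3, so divide by f(x) over F_11: 8x^4 + x^3 + 8x^2 + 5x + 4 = (8x + 6)·(x^3 + 9x^2 + 2x + 2) + (4x^2 + 10x + 3). Hence a·b ≡ 4x^2 + 10x + 3 (mod f). (F_11[x]/(f) is a field with 11^3 = 1331 elements since f is irreducible of degree 3.)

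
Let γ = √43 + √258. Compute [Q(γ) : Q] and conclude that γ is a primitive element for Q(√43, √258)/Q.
[Q(γ) : Q] = 4 (equivalently, Q(γ) = Q(√43, √258))

Obviously Q(γ) ⊆ Q(√43, √258), and [Q(√43, √258):Q] = 4 (since 43, 258 are distinct squarefree integers > 1 with 11094 not a perfect square). To show equality we compute the minimal polynomial of γ. From γ = √43 + √258: γ^2 = 43 + 2√(11094) + 258 = 301 + 2√(11094), so γ^2 - 301 = 2√(11094); squaring, (γ^2 - 301)^2 = 4·11094, i.e. γ^4 - 602γ^2 + 90601 - 44376 = 0, i.e. γ^4 - 602γ^2 + 46225 = 0. So γ is a root of x^4 - 602x^2 + 46225. This polynomial is irreducible over Q: it has no rational root (each ±√43 ± √258 is irrational), and any factorization into two quadratics over Q would force √(11094) ∈ Q (pairing opposite roots) or √43, √258 ∈ Q (other pairings), all impossible. Hence [Q(γ):Q] = 4 = [Q(√43, √258):Q], so Q(γ) = Q(√43, √258).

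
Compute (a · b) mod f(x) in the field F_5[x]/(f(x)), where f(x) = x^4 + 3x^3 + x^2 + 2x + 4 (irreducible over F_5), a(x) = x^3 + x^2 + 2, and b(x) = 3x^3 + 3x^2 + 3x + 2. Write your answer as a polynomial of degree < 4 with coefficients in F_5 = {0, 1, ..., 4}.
a · b ≡ 2x^3 + 4x + 1 (mod f(x))

Multiply in F_5[x]: a(x)·b(x) = (x^3 + x^2 + 2)·(3x^3 + 3x^2 + 3x + 2) = 3x^6 + x^5 + x^4 + x^3 + 3x^2 + x + 4. This has degree ≥ 4, so divide by f(x) over F_5: 3x^6 + x^5 + x^4 + x^3 + 3x^2 + x + 4 = (3x^2 + 2x + 2)·(x^4 + 3x^3 + x^2 + 2x + 4) + (2x^3 + 4x + 1). Hence a·b ≡ 2x^3 + 4x + 1 (mod f). (F_5[x]/(f) is a field with 5^4 = 625 elements since f is irreducible of degree 4.)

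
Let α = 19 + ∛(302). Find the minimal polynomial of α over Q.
m_α(x) = x^3 - 57x^2 + 1083x - 7161

Set β = α - 19 = ∛(302), so β^3 = 302. Then (α - 19)^3 - 302 = 0, i.e. α is a root of g(x) = (x - 19)^3 - 302 = x^3 - 57x^2 + 1083x - 7161. Since g(x) = h(x - 19) where h(x) = x^3 - 302, and h is irreducible over Q (because 302 is not a perfect cube, so h has no rational root, and a monic cubic with no rational root is irreducible), g is also irreducible (irreducibility is preserved under the substitution x → x - 19). Hence m_α(x) = x^3 - 57x^2 + 1083x - 7161.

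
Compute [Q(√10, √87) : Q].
[Q(√10, √87) : Q] = 4

[Q(√10):Q] = 2 (min poly x^2 - 10, irreducible since 10 is squarefree > 1). For the top step, suppose √87 ∈ Q(√10), say √87 = c + d√10 with c, d ∈ Q. Squaring: 87 = c^2 + 10d^2 + 2cd√10. Since √10 ∉ Q this forces 2cd = 0. If d = 0 then √87 = c ∈ Q, contradicting 87 squarefree > 1. If c = 0 then 87 = 10d^2, so 10·87 = (10d)^2 is a perfect square in Q — but 10·87 = 870 is not a perfect square (since 10 and 87 are distinct squarefree integers). Contradiction. Hence √87 ∉ Q(√10), so x^2 - 87 stays irreducible over Q(√10) and [Q(√10, √87) : Q(√10)] = 2. By the tower law, [Q(√10, √87) : Q] = 2 · 2 = 4.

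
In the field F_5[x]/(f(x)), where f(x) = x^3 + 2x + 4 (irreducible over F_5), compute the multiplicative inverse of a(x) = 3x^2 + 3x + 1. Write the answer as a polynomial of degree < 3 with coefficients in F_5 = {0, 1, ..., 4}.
a(x)^(-1) ≡ x^2 + 4x + 1 (mod f(x))

Since f is irreducible over F_5, F_5[x]/(f) is a field and a(x) ≠ 0 has an inverse. Apply the extended Euclidean algorithm to f(x) and a(x) in F_5[x]: f(x) = (2x + 3)·a(x) + (x + 1);  a(x) = (3x)·(x + 1) + (1). The last nonzero remainder is the constant 1 = gcd(f, a) in F_5. Back-substituting through the division chain expresses 1 = s(x)·a(x) + t(x)·f(x) with s(x) ≡ x^2 + 4x + 1 (mod f), so a(x)^(-1) ≡ s(x) = x^2 + 4x + 1 (mod f). Check: (3x^2 + 3x + 1)·(x^2 + 4x + 1) = 3x^4 + x^2 + 2x + 1 ≡ 1 (mod x^3 + 2x + 4).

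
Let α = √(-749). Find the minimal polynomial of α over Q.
m_α(x) = x^2 + 749

α satisfies α^2 + 749 = 0, so x^2 + 749 annihilates α. Since d = -749 is squarefree and ≠ 1, it is not a perfect square in Q, so x^2 + 749 has no rational root and is therefore irreducible over Q (a degree-2 polynomial over a field is irreducible iff it has no root). Hence m_α(x) = x^2 + 749.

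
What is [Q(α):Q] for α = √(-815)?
[Q(α):Q] = 2

[Q(α):Q] equals the degree of the minimal polynomial of α. Here α^2 = -815 and x^2 + 815 is irreducible (d = -815 is squarefree, ≠ 1, hence not a square), so deg(m_α) = 2. Thus [Q(α):Q] = 2.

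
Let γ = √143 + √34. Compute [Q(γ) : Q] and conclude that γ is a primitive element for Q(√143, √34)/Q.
[Q(γ) : Q] = 4 (equivalently, Q(γ) = Q(√143, √34))

Obviously Q(γ) ⊆ Q(√143, √34), and [Q(√143, √34):Q] = 4 (since 143, 34 are distinct squarefree integers > 1 with 4862 not a perfect square). To show equality we compute the minimal polynomial of γ. From γ = √143 + √34: γ^2 = 143 + 2√(4862) + 34 = 177 + 2√(4862), so γ^2 - 177 = 2√(4862); squaring, (γ^2 - 177)^2 = 4·4862, i.e. γ^4 - 354γ^2 + 31329 - 19448 = 0, i.e. γ^4 - 354γ^2 + 11881 = 0. So γ is a root of x^4 - 354x^2 + 11881. This polynomial is irreducible over Q: it has no rational root (each ±√143 ± √34 is irrational), and any factorization into two quadratics over Q would force √(4862) ∈ Q (pairing opposite roots) or √143, √34 ∈ Q (other pairings), all impossible. Hence [Q(γ):Q] = 4 = [Q(√143, √34):Q], so Q(γ) = Q(√143, √34).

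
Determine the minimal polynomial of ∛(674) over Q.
m_α(x) = x^3 - 674

α satisfies α^3 = 674, so x^3 - 674 annihilates α. By the rational root test, a rational root p/q (in lowest terms) of x^3 - 674 would satisfy p^3 = 674 q^3, forcing q = 1 and p^3 = 674; but 674 is not a perfect cube, contradiction. A monic cubic over Q with no rational root is irreducible (any nontrivial factorization would include a linear factor). Hence x^3 - 674 is the minimal polynomial of α, and in particular [Q(α):Q] = 3.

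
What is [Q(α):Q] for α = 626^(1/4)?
[Q(α):Q] = 4

α is a root of x^4 - 626. By Eisenstein's criterion at the prime p = 2 (which divides the constant term 626 but p^2 = 4 does not, since 626 is squarefree), x^4 - 626 is irreducible over Q. Hence [Q(α):Q] = 4.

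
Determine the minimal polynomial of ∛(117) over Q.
m_α(x) = x^3 - 117

α satisfies α^3 = 117, so x^3 - 117 annihilates α. By the rational root test, a rational root p/q (in lowest terms) of x^3 - 117 would satisfy p^3 = 117 q^3, forcing q = 1 and p^3 = 117; but 117 is not a perfect cube, contradiction. A monic cubic over Q with no rational root is irreducible (any nontrivial factorization would include a linear factor). Hence x^3 - 117 is the minimal polynomial of α, and in particular [Q(α):Q] = 3.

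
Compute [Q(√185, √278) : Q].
[Q(√185, √278) : Q] = 4

[Q(√185):Q] = 2 (min poly x^2 - 185, irreducible since 185 is squarefree > 1). For the top step, suppose √278 ∈ Q(√185), say √278 = c + d√185 with c, d ∈ Q. Squaring: 278 = c^2 + 185d^2 + 2cd√185. Since √185 ∉ Q this forces 2cd = 0. If d = 0 then √278 = c ∈ Q, contradicting 278 squarefree > 1. If c = 0 then 278 = 185d^2, so 185·278 = (185d)^2 is a perfect square in Q — but 185·278 = 51430 is not a perfect square (since 185 and 278 are distinct squarefree integers). Contradiction. Hence √278 ∉ Q(√185), so x^2 - 278 stays irreducible over Q(√185) and [Q(√185, √278) : Q(√185)] = 2. By the tower law, [Q(√185, √278) : Q] = 2 · 2 = 4.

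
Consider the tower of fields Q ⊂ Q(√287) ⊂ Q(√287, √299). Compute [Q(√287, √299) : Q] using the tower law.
[Q(√287, √299) : Q] = 4

[Q(√287):Q] = 2 (min poly x^2 - 287, irreducible since 287 is squarefree > 1). For the top step, suppose √299 ∈ Q(√287), say √299 = c + d√287 with c, d ∈ Q. Squaring: 299 = c^2 + 287d^2 + 2cd√287. Since √287 ∉ Q this forces 2cd = 0. If d = 0 then √299 = c ∈ Q, contradicting 299 squarefree > 1. If c = 0 then 299 = 287d^2, so 287·299 = (287d)^2 is a perfect square in Q — but 287·299 = 85813 is not a perfect square (since 287 and 299 are distinct squarefree integers). Contradiction. Hence √299 ∉ Q(√287), so x^2 - 299 stays irreducible over Q(√287) and [Q(√287, √299) : Q(√287)] = 2. By the tower law, [Q(√287, √299) : Q] = 2 · 2 = 4.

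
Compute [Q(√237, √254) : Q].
[Q(√237, √254) : Q] = 4

[Q(√237):Q] = 2 (min poly x^2 - 237, irreducible since 237 is squarefree > 1). For the top step, suppose √254 ∈ Q(√237), say √254 = c + d√237 with c, d ∈ Q. Squaring: 254 = c^2 + 237d^2 + 2cd√237. Since √237 ∉ Q this forces 2cd = 0. If d = 0 then √254 = c ∈ Q, contradicting 254 squarefree > 1. If c = 0 then 254 = 237d^2, so 237·254 = (237d)^2 is a perfect square in Q — but 237·254 = 60198 is not a perfect square (since 237 and 254 are distinct squarefree integers). Contradiction. Hence √254 ∉ Q(√237), so x^2 - 254 stays irreducible over Q(√237) and [Q(√237, √254) : Q(√237)] = 2. By the tower law, [Q(√237, √254) : Q] = 2 · 2 = 4.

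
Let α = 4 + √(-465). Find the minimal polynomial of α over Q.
m_α(x) = x^2 - 8x + 481

From α - 4 = √(-465), squaring gives (α - 4)^2 = -465, i.e. α^2 - 8α + 16 = -465, so α^2 - 8α + 481 = 0. The discriminant of x^2 - 8x + 481 is (-8)^2 - 4·(481) = 64 - 1924 = -1860, and 4·(-465) is not a perfect square in Q since -465 is squarefree and ≠ 1. Hence x^2 - 8x + 481 is irreducible over Q and is the minimal polynomial of α.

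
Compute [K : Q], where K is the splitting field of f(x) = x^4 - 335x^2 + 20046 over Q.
[K : Q] = 4

Solving the quadratic in x^2: x^2 = (335 ± √(335^2 - 4·20046))/2 = (335 ± √32041)/2 = (335 ± 179)/2, giving x^2 = 78 or x^2 = 257. So f(x) = (x^2 - 78)(x^2 - 257) and the roots of f are ±√78, ±√257. Hence the splitting field is K = Q(√78, √257). Since 78 and 257 are distinct squarefree integers > 1, their product 20046 is not a perfect square, so √257 ∉ Q(√78). By the tower law [K:Q] = [Q(√78,√257):Q(√78)] · [Q(√78):Q] = 2 · 2 = 4.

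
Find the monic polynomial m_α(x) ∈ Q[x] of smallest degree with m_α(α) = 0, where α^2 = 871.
m_α(x) = x^2 - 871

α satisfies α^2 - 871 = 0, so x^2 - 871 annihilates α. Since d = 871 is squarefree and ≠ 1, it is not a perfect square in Q, so x^2 - 871 has no rational root and is therefore irreducible over Q (a degree-2 polynomial over a field is irreducible iff it has no root). Hence m_α(x) = x^2 - 871.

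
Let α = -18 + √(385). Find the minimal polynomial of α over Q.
m_α(x) = x^2 + 36x - 61

From α + 18 = √(385), squaring gives (α + 18)^2 = 385, i.e. α^2 + 36α + 324 = 385, so α^2 + 36α - 61 = 0. The discriminant of x^2 + 36x - 61 is (36)^2 - 4·(-61) = 1296 + 244 = 1540, and 4·(385) is not a perfect square in Q since 385 is squarefree and ≠ 1. Hence x^2 + 36x - 61 is irreducible over Q and is the minimal polynomial of α.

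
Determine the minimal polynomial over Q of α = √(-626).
m_α(x) = x^2 + 626

α satisfies α^2 + 626 = 0, so x^2 + 626 annihilates α. Since d = -626 is squarefree and ≠ 1, it is not a perfect square in Q, so x^2 + 626 has no rational root and is therefore irreducible over Q (a degree-2 polynomial over a field is irreducible iff it has no root). Hence m_α(x) = x^2 + 626.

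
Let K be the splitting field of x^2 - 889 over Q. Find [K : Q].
[K : Q] = 2

f(x) = x^2 - 889 factors as (x - √889)(x + √889). The splitting field is K = Q(√889). Since 889 is squarefree and > 1, it is not a perfect square, so x^2 - 889 is irreducible over Q and [Q(√889) : Q] = 2. Hence [K : Q] = 2.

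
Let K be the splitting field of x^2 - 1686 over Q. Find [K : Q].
[K : Q] = 2

f(x) = x^2 - 1686 factors as (x - √1686)(x + √1686). The splitting field is K = Q(√1686). Since 1686 is squarefree and > 1, it is not a perfect square, so x^2 - 1686 is irreducible over Q and [Q(√1686) : Q] = 2. Hence [K : Q] = 2.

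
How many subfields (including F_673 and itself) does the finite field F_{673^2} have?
F_{673^2} has 2 subfields

The subfields of F_{p^n} are exactly the fields F_{p^d} for d | n (each is the fixed field of the unique index-d subgroup of Gal(F_{p^n}/F_p) ≅ Z/nZ). The divisors of n = 2 are {1, 2}, giving 2 subfields: F_{673^1}, F_{673^2}.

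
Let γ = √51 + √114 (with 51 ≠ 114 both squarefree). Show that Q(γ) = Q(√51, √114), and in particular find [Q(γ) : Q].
[Q(γ) : Q] = 4 (equivalently, Q(γ) = Q(√51, √114))

Obviously Q(γ) ⊆ Q(√51, √114), and [Q(√51, √114):Q] = 4 (since 51, 114 are distinct squarefree integers > 1 with 5814 not a perfect square). To show equality we compute the minimal polynomial of γ. From γ = √51 + √114: γ^2 = 51 + 2√(5814) + 114 = 165 + 2√(5814), so γ^2 - 165 = 2√(5814); squaring, (γ^2 - 165)^2 = 4·5814, i.e. γ^4 - 330γ^2 + 27225 - 23256 = 0, i.e. γ^4 - 330γ^2 + 3969 = 0. So γ is a root of x^4 - 330x^2 + 3969. This polynomial is irreducible over Q: it has no rational root (each ±√51 ± √114 is irrational), and any factorization into two quadratics over Q would force √(5814) ∈ Q (pairing opposite roots) or √51, √114 ∈ Q (other pairings), all impossible. Hence [Q(γ):Q] = 4 = [Q(√51, √114):Q], so Q(γ) = Q(√51, √114).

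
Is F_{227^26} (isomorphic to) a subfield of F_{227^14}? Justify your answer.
No: F_{227^26} is not a subfield of F_{227^14}

F_{p^m} embeds in F_{p^n} iff m | n. Here 26 ∤ 14 (since 14 = 0·26 + 14 with remainder 14 ≠ 0), so F_{227^26} is not a subfield of F_{227^14}. Equivalently: if it were, the tower law would give 26 = [F_{227^26}:F_227] dividing [F_{227^14}:F_227] = 14, contradiction.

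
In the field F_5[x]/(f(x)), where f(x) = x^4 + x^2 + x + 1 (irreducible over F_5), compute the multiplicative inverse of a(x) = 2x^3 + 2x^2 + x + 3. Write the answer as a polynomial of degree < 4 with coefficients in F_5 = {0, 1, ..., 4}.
a(x)^(-1) ≡ 4x^3 + 3x^2 + 4x + 2 (mod f(x))

Since f is irreducible over F_5, F_5[x]/(f) is a field and a(x) ≠ 0 has an inverse. Apply the extended Euclidean algorithm to f(x) and a(x) in F_5[x]: f(x) = (3x + 2)·a(x) + (4x^2);  a(x) = (3x + 3)·(4x^2) + (x + 3);  (4x^2) = (4x + 3)·(x + 3) + (1). The last nonzero remainder is the constant 1 = gcd(f, a) in F_5. Back-substituting through the division chain expresses 1 = s(x)·a(x) + t(x)·f(x) with s(x) ≡ 4x^3 + 3x^2 + 4x + 2 (mod f), so a(x)^(-1) ≡ s(x) = 4x^3 + 3x^2 + 4x + 2 (mod f). Check: (2x^3 + 2x^2 + x + 3)·(4x^3 + 3x^2 + 4x + 2) = 3x^6 + 4x^5 + 3x^4 + 2x^3 + 2x^2 + 4x + 1 ≡ 1 (mod x^4 + x^2 + x + 1).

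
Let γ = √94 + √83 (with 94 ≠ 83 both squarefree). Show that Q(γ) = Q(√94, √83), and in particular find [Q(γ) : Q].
[Q(γ) : Q] = 4 (equivalently, Q(γ) = Q(√94, √83))

Obviously Q(γ) ⊆ Q(√94, √83), and [Q(√94, √83):Q] = 4 (since 94, 83 are distinct squarefree integers > 1 with 7802 not a perfect square). To show equality we compute the minimal polynomial of γ. From γ = √94 + √83: γ^2 = 94 + 2√(7802) + 83 = 177 + 2√(7802), so γ^2 - 177 = 2√(7802); squaring, (γ^2 - 177)^2 = 4·7802, i.e. γ^4 - 354γ^2 + 31329 - 31208 = 0, i.e. γ^4 - 354γ^2 + 121 = 0. So γ is a root of x^4 - 354x^2 + 121. This polynomial is irreducible over Q: it has no rational root (each ±√94 ± √83 is irrational), and any factorization into two quadratics over Q would force √(7802) ∈ Q (pairing opposite roots) or √94, √83 ∈ Q (other pairings), all impossible. Hence [Q(γ):Q] = 4 = [Q(√94, √83):Q], so Q(γ) = Q(√94, √83).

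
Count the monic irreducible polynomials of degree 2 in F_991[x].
There are 490545 monic irreducible polynomials of degree 2 over F_991

Each element of F_{991^2} that lies in no proper subfield is a root of exactly one monic irreducible of degree 2 over F_991, and each such polynomial has 2 distinct roots in F_{991^2}. By Möbius inversion the count is N_991(2) = (1/2) Σ_{d|2} μ(2/d) · 991^d = (1/2)(μ(2)·991^1 + μ(1)·991^2) = 981090/2 = 490545.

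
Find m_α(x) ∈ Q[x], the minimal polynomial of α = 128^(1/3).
m_α(x) = x^3 - 128

α satisfies α^3 = 128, so x^3 - 128 annihilates α. By the rational root test, a rational root p/q (in lowest terms) of x^3 - 128 would satisfy p^3 = 128 q^3, forcing q = 1 and p^3 = 128; but 128 is not a perfect cube, contradiction. A monic cubic over Q with no rational root is irreducible (any nontrivial factorization would include a linear factor). Hence x^3 - 128 is the minimal polynomial of α, and in particular [Q(α):Q] = 3.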